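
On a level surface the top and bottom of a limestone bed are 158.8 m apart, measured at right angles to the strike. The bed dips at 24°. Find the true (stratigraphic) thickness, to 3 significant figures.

64.6 m

True thickness t = w · sin(dip) = 158.8 × sin 24°
t = 158.8 × 0.4067 = 64.590 m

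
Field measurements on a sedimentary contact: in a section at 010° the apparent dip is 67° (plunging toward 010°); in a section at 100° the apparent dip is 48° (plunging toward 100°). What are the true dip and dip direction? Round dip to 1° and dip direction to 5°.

true dip 69°, dip direction 035°

Represent each trace as a vector plunging at its apparent dip toward its trend (east-north-up frame): v₁ = (0.068, 0.385, -0.921), v₂ = (0.659, -0.116, -0.743).
n = v₁ × v₂ = (0.393, 0.556, 0.261) (taken with n_z > 0).
tan δ = √(n_x²+n_y²)/n_z = 0.681/0.261, so δ = 69.0°.
Dip direction = atan2(0.393, 0.556) = 35° (azimuth of n's horizontal projection).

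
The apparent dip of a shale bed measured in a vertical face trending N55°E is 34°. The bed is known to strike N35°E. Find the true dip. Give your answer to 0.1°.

The section is 20° from the strike.
tan(true dip) = tan 34° / sin 20° = 1.9721
δ = arctan(1.9721) = 63.11°

63.1°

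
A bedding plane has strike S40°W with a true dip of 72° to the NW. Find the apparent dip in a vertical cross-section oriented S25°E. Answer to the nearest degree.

The section lies 65° from the strike.
tan α = tan 72° × sin 65° = 3.0777 × 0.9063 = 2.7893
α = arctan(2.7893) = 70.28°

70°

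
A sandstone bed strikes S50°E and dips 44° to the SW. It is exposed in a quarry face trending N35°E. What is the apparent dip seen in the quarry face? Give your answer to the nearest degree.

44°

The section lies 85° from the strike.
tan(apparent dip) = tan 44° · sin 85° = 0.9620
α = arctan(0.9620) = 43.89°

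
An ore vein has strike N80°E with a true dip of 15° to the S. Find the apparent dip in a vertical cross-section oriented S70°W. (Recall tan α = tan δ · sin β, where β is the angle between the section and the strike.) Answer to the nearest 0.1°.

The strike is N80°E and the section trends S70°W; the acute angle between them is β = 10°.
tan(apparent dip) = tan 15° · sin 10° = 0.0465
α = arctan(0.0465) = 2.66°

2.7°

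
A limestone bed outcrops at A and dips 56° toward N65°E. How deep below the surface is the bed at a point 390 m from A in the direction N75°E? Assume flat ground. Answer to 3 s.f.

569 m

The hole lies 10° from the dip direction, so the down-dip offset is 390 × cos 10° = 384.08 m.
Depth = down-dip offset × tan(dip) = 384.08 × tan 56° = 384.08 × 1.4826
Depth = 569.41 m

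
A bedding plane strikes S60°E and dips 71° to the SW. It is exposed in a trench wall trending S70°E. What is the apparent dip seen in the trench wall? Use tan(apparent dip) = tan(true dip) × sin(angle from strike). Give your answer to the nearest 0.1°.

26.8°

The section lies 10° from the strike.
tan α = tan 71° × sin 10° = 2.9042 × 0.1736 = 0.5043
α = arctan(0.5043) = 26.76°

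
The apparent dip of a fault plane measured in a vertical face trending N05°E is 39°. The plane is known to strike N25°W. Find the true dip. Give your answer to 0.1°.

58.3°

β = acute angle between strike N25°W and section N05°E = 30°.
tan δ = tan α / sin β = tan 39° / sin 30° = 0.8098 / 0.5000 = 1.6196
true dip = arctan 1.6196 = 58.31°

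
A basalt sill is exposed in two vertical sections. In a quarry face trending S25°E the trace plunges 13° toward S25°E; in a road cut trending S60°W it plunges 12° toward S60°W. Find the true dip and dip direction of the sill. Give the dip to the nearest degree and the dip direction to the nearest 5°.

Represent each trace as a vector plunging at its apparent dip toward its trend (east-north-up frame): v₁ = (0.412, -0.883, -0.225), v₂ = (-0.847, -0.489, -0.208).
Cross product v₁ × v₂ gives the pole to the plane: n ∝ (-0.074, -0.276, 0.949).
True dip = arccos(n_z / |n|) = arccos(0.9576) = 16.8°.
Dip direction = azimuth of (n_x, n_y) = atan2(-0.074, -0.276) = 195°.

true dip 17°, dip direction 195°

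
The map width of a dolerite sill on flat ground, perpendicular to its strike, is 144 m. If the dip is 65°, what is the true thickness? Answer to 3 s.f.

131 m

True thickness t = w · sin(dip) = 144 × sin 65°
t = 144 × 0.9063 = 130.508 m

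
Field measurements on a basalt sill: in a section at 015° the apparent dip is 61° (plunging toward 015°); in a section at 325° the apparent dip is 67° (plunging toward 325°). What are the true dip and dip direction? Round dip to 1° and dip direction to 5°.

true dip 67°, dip direction 335°

The two traces are lines in the plane: v₁ = (sin 15°·cos 61°, cos 15°·cos 61°, −sin 61°), v₂ = (sin 325°·cos 67°, cos 325°·cos 67°, −sin 67°).
Cross product v₁ × v₂ gives the pole to the plane: n ∝ (-0.151, 0.312, 0.145).
tan δ = √(n_x²+n_y²)/n_z = 0.346/0.145, so δ = 67.3°.
Dip direction = azimuth of (n_x, n_y) = atan2(-0.151, 0.312) = 334°.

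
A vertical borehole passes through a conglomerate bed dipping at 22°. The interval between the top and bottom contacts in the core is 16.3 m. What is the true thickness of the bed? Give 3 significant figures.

True thickness t = h · cos(dip) = 16.3 × cos 22°
t = 16.3 × 0.9272 = 15.113 m

15.1 m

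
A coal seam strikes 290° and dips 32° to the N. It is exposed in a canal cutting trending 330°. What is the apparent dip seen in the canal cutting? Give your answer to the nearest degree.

22°

Angle between strike (290°) and section (330°): β = 40°.
tan(apparent dip) = tan 32° · sin 40° = 0.4017
apparent dip = arctan 0.4017 = 21.88°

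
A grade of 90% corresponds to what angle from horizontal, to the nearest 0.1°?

tan θ = 90/100 = 0.9000
θ = arctan(0.9000) = 41.99°

42.0°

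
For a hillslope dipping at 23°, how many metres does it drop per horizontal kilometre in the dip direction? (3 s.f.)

drop per km = 1000 × tan 23° = 1000 × 0.4245

424 m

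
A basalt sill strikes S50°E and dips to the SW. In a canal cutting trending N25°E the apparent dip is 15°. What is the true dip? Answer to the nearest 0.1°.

β = acute angle between strike S50°E and section N25°E = 75°.
tan δ = tan α / sin β = tan 15° / sin 75° = 0.2679 / 0.9659 = 0.2774
δ = arctan(0.2774) = 15.50°

15.5°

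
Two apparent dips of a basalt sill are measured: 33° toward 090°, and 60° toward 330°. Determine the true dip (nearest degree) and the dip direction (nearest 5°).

The two traces are lines in the plane: v₁ = (sin 90°·cos 33°, cos 90°·cos 33°, −sin 33°), v₂ = (sin 330°·cos 60°, cos 330°·cos 60°, −sin 60°).
n = v₁ × v₂ = (0.236, 0.862, 0.363) (taken with n_z > 0).
True dip = arccos(n_z / |n|) = arccos(0.3763) = 67.9°.
Dip direction = atan2(0.236, 0.862) = 15° (azimuth of n's horizontal projection).

true dip 68°, dip direction 015°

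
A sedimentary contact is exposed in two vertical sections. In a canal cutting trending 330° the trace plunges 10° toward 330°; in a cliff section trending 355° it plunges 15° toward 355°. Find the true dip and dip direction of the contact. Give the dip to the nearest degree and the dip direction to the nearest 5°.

true dip 17°, dip direction 025°

The two traces are lines in the plane: v₁ = (sin 330°·cos 10°, cos 330°·cos 10°, −sin 10°), v₂ = (sin 355°·cos 15°, cos 355°·cos 15°, −sin 15°).
The plane normal is n = v₁ × v₂ ∝ (0.054, 0.113, 0.402).
tan δ = √(n_x²+n_y²)/n_z = 0.125/0.402, so δ = 17.3°.
Dip direction = azimuth of (n_x, n_y) = atan2(0.054, 0.113) = 25°.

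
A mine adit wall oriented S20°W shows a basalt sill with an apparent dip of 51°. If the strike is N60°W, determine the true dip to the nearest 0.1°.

51.4°

β = acute angle between strike N60°W and section S20°W = 80°.
tan δ = tan α / sin β = tan 51° / sin 80° = 1.2349 / 0.9848 = 1.2539
δ = arctan(1.2539) = 51.43°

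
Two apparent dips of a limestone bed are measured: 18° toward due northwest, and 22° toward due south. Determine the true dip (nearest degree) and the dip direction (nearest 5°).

Represent each trace as a vector plunging at its apparent dip toward its trend (east-north-up frame): v₁ = (-0.672, 0.672, -0.309), v₂ = (0.000, -0.927, -0.375).
Cross product v₁ × v₂ gives the pole to the plane: n ∝ (-0.538, -0.252, 0.624).
tan δ = √(n_x²+n_y²)/n_z = 0.594/0.624, so δ = 43.6°.
Dip direction = atan2(-0.538, -0.252) = 245° (azimuth of n's horizontal projection).

true dip 44°, dip direction 245°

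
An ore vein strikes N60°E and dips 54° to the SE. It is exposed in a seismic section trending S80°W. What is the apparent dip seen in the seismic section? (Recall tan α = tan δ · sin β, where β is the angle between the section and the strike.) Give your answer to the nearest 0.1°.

25.2°

The section lies 20° from the strike.
tan(apparent dip) = tan 54° · sin 20° = 0.4708
α = arctan(0.4708) = 25.21°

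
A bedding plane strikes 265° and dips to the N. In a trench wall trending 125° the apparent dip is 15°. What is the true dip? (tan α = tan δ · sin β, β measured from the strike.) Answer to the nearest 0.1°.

β = acute angle between strike 265° and section 125° = 40°.
tan(true dip) = tan 15° / sin 40° = 0.4169
true dip = arctan 0.4169 = 22.63°

22.6°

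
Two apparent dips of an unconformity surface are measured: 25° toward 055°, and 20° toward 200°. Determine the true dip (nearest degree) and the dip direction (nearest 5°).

true dip 54°, dip direction 125°

Each apparent-dip line lies in the plane. As unit vectors (x east, y north, z up), v₁ plunges 25°→055° and v₂ plunges 20°→200°.
The plane normal is n = v₁ × v₂ ∝ (0.551, -0.390, 0.488).
True dip = arccos(n_z / |n|) = arccos(0.5863) = 54.1°.
The horizontal component of n points toward azimuth atan2(n_x, n_y) = 125°, the dip direction.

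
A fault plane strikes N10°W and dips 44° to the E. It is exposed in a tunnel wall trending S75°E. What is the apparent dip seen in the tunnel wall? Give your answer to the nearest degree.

41°

Angle between strike (N10°W) and section (S75°E): β = 65°.
tan(apparent dip) = tan 44° · sin 65° = 0.8752
apparent dip = arctan 0.8752 = 41.19°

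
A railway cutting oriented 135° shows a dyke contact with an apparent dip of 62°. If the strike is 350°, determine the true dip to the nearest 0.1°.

β = acute angle between strike 350° and section 135° = 35°.
tan δ = tan α / sin β = tan 62° / sin 35° = 1.8807 / 0.5736 = 3.2789
true dip = arctan 3.2789 = 73.04°

73.0°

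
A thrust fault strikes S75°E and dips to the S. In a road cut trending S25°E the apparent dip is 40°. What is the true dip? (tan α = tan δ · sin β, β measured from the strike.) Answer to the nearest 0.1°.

β = acute angle between strike S75°E and section S25°E = 50°.
tan(true dip) = tan 40° / sin 50° = 1.0954
δ = arctan(1.0954) = 47.61°

47.6°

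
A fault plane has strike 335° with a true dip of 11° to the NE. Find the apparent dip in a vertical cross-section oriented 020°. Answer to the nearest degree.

The strike is 335° and the section trends 020°; the acute angle between them is β = 45°.
tan(apparent dip) = tan 11° · sin 45° = 0.1374
α = arctan(0.1374) = 7.83°

8°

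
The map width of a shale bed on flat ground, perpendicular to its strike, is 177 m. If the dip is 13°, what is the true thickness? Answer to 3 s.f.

True thickness t = w · sin(dip) = 177 × sin 13°
t = 177 × 0.2250 = 39.816 m

39.8 m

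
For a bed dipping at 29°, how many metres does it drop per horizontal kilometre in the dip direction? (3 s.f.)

554 m

drop per km = 1000 × tan 29° = 1000 × 0.5543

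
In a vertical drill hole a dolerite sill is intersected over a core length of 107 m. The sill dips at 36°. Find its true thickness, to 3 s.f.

True thickness t = h · cos(dip) = 107 × cos 36°
t = 107 × 0.8090 = 86.565 m

86.6 m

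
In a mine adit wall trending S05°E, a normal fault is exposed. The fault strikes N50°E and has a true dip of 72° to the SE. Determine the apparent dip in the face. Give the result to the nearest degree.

The section lies 55° from the strike.
tan(apparent dip) = tan 72° · sin 55° = 2.5211
α = arctan(2.5211) = 68.36°

68°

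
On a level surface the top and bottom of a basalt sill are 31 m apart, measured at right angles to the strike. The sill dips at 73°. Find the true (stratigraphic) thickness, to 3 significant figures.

True thickness t = w · sin(dip) = 31 × sin 73°
t = 31 × 0.9563 = 29.645 m

29.6 m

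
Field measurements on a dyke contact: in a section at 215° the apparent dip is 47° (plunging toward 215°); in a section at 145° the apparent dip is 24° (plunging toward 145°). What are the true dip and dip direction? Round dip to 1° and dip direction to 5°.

The two traces are lines in the plane: v₁ = (sin 215°·cos 47°, cos 215°·cos 47°, −sin 47°), v₂ = (sin 145°·cos 24°, cos 145°·cos 24°, −sin 24°).
The plane normal is n = v₁ × v₂ ∝ (-0.320, -0.542, 0.585).
True dip = arccos(n_z / |n|) = arccos(0.6809) = 47.1°.
Dip direction = azimuth of (n_x, n_y) = atan2(-0.320, -0.542) = 211°.

true dip 47°, dip direction 210°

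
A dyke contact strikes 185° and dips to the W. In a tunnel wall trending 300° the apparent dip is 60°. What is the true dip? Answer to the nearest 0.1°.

62.4°

β = acute angle between strike 185° and section 300° = 65°.
tan δ = tan α / sin β = tan 60° / sin 65° = 1.7321 / 0.9063 = 1.9111
true dip = arctan 1.9111 = 62.38°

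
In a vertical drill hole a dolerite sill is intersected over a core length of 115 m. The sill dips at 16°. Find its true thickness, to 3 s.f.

111 m

True thickness t = h · cos(dip) = 115 × cos 16°
t = 115 × 0.9613 = 110.545 m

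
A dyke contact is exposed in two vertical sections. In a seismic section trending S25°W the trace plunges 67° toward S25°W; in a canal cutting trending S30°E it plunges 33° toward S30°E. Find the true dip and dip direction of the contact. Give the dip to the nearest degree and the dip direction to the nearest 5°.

Each apparent-dip line lies in the plane. As unit vectors (x east, y north, z up), v₁ plunges 67°→S25°W and v₂ plunges 33°→S30°E.
n = v₁ × v₂ = (-0.476, -0.476, 0.268) (taken with n_z > 0).
Dip δ = arctan(|n_h|/n_z) = arctan(0.673/0.268) = 68.3°.
The horizontal component of n points toward azimuth atan2(n_x, n_y) = 225°, the dip direction.

true dip 68°, dip direction 225°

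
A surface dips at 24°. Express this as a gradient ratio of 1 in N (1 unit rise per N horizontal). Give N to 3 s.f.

1 : N means tan θ = 1/N, so N = 1/tan 24° = 1/0.4452

1 in 2.25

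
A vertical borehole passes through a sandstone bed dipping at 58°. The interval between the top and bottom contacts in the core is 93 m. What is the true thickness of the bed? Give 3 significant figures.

49.3 m

True thickness t = h · cos(dip) = 93 × cos 58°
t = 93 × 0.5299 = 49.282 m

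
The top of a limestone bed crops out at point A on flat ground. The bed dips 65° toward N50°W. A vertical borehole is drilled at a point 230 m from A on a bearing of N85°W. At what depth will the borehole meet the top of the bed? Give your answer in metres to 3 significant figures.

The hole lies 35° from the dip direction, so the down-dip offset is 230 × cos 35° = 188.40 m.
Depth = down-dip offset × tan(dip) = 188.40 × tan 65° = 188.40 × 2.1445
Depth = 404.04 m

404 m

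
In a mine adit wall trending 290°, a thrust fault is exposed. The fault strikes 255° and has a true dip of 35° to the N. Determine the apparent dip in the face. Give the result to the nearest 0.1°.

21.9°

The section lies 35° from the strike.
tan(apparent dip) = tan 35° · sin 35° = 0.4016
α = arctan(0.4016) = 21.88°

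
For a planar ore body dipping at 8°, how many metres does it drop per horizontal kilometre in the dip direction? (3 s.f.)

drop per km = 1000 × tan 8° = 1000 × 0.1405

141 m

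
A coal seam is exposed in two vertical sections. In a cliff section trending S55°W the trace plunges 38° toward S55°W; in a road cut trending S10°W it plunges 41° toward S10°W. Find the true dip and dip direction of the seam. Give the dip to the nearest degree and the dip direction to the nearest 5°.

true dip 42°, dip direction 205°

The two traces are lines in the plane: v₁ = (sin 235°·cos 38°, cos 235°·cos 38°, −sin 38°), v₂ = (sin 190°·cos 41°, cos 190°·cos 41°, −sin 41°).
The plane normal is n = v₁ × v₂ ∝ (-0.161, -0.343, 0.421).
tan δ = √(n_x²+n_y²)/n_z = 0.379/0.421, so δ = 42.0°.
Dip direction = azimuth of (n_x, n_y) = atan2(-0.161, -0.343) = 205°.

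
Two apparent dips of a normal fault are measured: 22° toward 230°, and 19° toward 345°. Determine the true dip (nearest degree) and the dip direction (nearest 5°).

Represent each trace as a vector plunging at its apparent dip toward its trend (east-north-up frame): v₁ = (-0.710, -0.596, -0.375), v₂ = (-0.245, 0.913, -0.326).
The plane normal is n = v₁ × v₂ ∝ (-0.536, 0.140, 0.795).
Dip δ = arctan(|n_h|/n_z) = arctan(0.554/0.795) = 34.9°.
Dip direction = azimuth of (n_x, n_y) = atan2(-0.536, 0.140) = 285°.

true dip 35°, dip direction 285°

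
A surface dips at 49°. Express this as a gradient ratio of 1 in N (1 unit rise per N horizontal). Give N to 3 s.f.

1 : N means tan θ = 1/N, so N = 1/tan 49° = 1/1.1504

1 in 0.869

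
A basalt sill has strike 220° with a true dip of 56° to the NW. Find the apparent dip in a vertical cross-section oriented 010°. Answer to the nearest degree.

37°

The strike is 220° and the section trends 010°; the acute angle between them is β = 30°.
tan α = tan 56° × sin 30° = 1.4826 × 0.5000 = 0.7413
apparent dip = arctan 0.7413 = 36.55°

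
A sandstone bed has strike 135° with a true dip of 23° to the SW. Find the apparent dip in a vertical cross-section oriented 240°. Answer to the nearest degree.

Angle between strike (135°) and section (240°): β = 75°.
tan α = tan 23° × sin 75° = 0.4245 × 0.9659 = 0.4100
apparent dip = arctan 0.4100 = 22.29°

22°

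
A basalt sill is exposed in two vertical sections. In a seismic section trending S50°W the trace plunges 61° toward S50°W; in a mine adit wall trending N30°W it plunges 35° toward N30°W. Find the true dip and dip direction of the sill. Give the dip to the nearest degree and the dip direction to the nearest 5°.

Each apparent-dip line lies in the plane. As unit vectors (x east, y north, z up), v₁ plunges 61°→S50°W and v₂ plunges 35°→N30°W.
The plane normal is n = v₁ × v₂ ∝ (-0.799, -0.145, 0.391).
True dip = arccos(n_z / |n|) = arccos(0.4338) = 64.3°.
Dip direction = atan2(-0.799, -0.145) = 260° (azimuth of n's horizontal projection).

true dip 64°, dip direction 260°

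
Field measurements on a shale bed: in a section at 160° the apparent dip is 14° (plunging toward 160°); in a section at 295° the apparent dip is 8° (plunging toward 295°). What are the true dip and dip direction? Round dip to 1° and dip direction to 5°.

The two traces are lines in the plane: v₁ = (sin 160°·cos 14°, cos 160°·cos 14°, −sin 14°), v₂ = (sin 295°·cos 8°, cos 295°·cos 8°, −sin 8°).
n = v₁ × v₂ = (-0.228, -0.263, 0.679) (taken with n_z > 0).
True dip = arccos(n_z / |n|) = arccos(0.8898) = 27.1°.
Dip direction = azimuth of (n_x, n_y) = atan2(-0.228, -0.263) = 221°.

true dip 27°, dip direction 220°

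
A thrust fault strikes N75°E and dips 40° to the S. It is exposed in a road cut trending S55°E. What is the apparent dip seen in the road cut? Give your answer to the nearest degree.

33°

Angle between strike (N75°E) and section (S55°E): β = 50°.
tan α = tan 40° × sin 50° = 0.8391 × 0.7660 = 0.6428
α = arctan(0.6428) = 32.73°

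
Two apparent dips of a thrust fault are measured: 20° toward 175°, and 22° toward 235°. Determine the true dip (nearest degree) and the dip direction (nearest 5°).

true dip 24°, dip direction 210°

Represent each trace as a vector plunging at its apparent dip toward its trend (east-north-up frame): v₁ = (0.082, -0.936, -0.342), v₂ = (-0.760, -0.532, -0.375).
Cross product v₁ × v₂ gives the pole to the plane: n ∝ (-0.169, -0.290, 0.755).
Dip δ = arctan(|n_h|/n_z) = arctan(0.336/0.755) = 24.0°.
Dip direction = atan2(-0.169, -0.290) = 210° (azimuth of n's horizontal projection).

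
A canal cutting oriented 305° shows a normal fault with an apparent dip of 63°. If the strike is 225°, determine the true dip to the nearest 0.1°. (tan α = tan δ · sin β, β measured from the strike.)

β = acute angle between strike 225° and section 305° = 80°.
tan δ = tan α / sin β = tan 63° / sin 80° = 1.9626 / 0.9848 = 1.9929
δ = arctan(1.9929) = 63.35°

63.4°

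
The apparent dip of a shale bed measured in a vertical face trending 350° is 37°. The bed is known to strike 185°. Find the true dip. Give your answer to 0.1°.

71.0°

The section is 15° from the strike.
tan(true dip) = tan 37° / sin 15° = 2.9115
true dip = arctan 2.9115 = 71.04°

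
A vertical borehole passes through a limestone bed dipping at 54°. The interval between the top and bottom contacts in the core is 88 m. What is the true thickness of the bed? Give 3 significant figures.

True thickness t = h · cos(dip) = 88 × cos 54°
t = 88 × 0.5878 = 51.725 m

51.7 m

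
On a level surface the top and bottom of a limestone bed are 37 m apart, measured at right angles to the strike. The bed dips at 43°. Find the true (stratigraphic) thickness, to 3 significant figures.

True thickness t = w · sin(dip) = 37 × sin 43°
t = 37 × 0.6820 = 25.234 m

25.2 m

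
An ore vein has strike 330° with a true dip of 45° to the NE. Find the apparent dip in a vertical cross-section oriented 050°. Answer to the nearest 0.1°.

Angle between strike (330°) and section (050°): β = 80°.
tan(apparent dip) = tan 45° · sin 80° = 0.9848
apparent dip = arctan 0.9848 = 44.56°

44.6°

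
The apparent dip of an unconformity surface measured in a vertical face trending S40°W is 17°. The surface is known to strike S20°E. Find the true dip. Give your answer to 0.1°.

19.4°

β = acute angle between strike S20°E and section S40°W = 60°.
tan(true dip) = tan 17° / sin 60° = 0.3530
true dip = arctan 0.3530 = 19.44°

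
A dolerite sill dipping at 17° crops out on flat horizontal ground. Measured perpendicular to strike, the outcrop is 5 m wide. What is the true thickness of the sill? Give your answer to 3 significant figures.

1.46 m

True thickness t = w · sin(dip) = 5 × sin 17°
t = 5 × 0.2924 = 1.462 m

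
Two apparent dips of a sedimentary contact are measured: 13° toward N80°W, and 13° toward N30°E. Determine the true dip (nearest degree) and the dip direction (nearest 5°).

The two traces are lines in the plane: v₁ = (sin 280°·cos 13°, cos 280°·cos 13°, −sin 13°), v₂ = (sin 30°·cos 13°, cos 30°·cos 13°, −sin 13°).
Cross product v₁ × v₂ gives the pole to the plane: n ∝ (-0.152, 0.325, 0.892).
Dip δ = arctan(|n_h|/n_z) = arctan(0.359/0.892) = 21.9°.
The horizontal component of n points toward azimuth atan2(n_x, n_y) = 335°, the dip direction.

true dip 22°, dip direction 335°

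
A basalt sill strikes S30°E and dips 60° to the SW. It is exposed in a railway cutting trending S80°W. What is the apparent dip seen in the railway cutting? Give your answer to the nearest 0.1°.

58.4°

Angle between strike (S30°E) and section (S80°W): β = 70°.
tan(apparent dip) = tan 60° · sin 70° = 1.6276
apparent dip = arctan 1.6276 = 58.43°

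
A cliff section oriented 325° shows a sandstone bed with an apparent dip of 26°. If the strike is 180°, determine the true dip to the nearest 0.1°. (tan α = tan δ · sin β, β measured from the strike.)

40.4°

β = acute angle between strike 180° and section 325° = 35°.
tan δ = tan α / sin β = tan 26° / sin 35° = 0.4877 / 0.5736 = 0.8503
true dip = arctan 0.8503 = 40.38°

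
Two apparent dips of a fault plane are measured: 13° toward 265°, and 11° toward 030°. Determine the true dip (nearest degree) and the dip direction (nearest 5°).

true dip 25°, dip direction 325°

The two traces are lines in the plane: v₁ = (sin 265°·cos 13°, cos 265°·cos 13°, −sin 13°), v₂ = (sin 30°·cos 11°, cos 30°·cos 11°, −sin 11°).
The plane normal is n = v₁ × v₂ ∝ (-0.207, 0.296, 0.783).
Dip δ = arctan(|n_h|/n_z) = arctan(0.361/0.783) = 24.7°.
Dip direction = azimuth of (n_x, n_y) = atan2(-0.207, 0.296) = 325°.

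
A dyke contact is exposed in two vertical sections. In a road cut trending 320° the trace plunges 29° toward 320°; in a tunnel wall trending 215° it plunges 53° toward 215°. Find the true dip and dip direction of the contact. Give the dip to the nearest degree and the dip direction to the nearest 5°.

Represent each trace as a vector plunging at its apparent dip toward its trend (east-north-up frame): v₁ = (-0.562, 0.670, -0.485), v₂ = (-0.345, -0.493, -0.799).
Cross product v₁ × v₂ gives the pole to the plane: n ∝ (-0.774, -0.282, 0.508).
True dip = arccos(n_z / |n|) = arccos(0.5252) = 58.3°.
Dip direction = atan2(-0.774, -0.282) = 250° (azimuth of n's horizontal projection).

true dip 58°, dip direction 250°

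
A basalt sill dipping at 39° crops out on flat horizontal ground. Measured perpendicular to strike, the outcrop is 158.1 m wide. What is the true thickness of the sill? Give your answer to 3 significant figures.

True thickness t = w · sin(dip) = 158.1 × sin 39°
t = 158.1 × 0.6293 = 99.496 m

99.5 m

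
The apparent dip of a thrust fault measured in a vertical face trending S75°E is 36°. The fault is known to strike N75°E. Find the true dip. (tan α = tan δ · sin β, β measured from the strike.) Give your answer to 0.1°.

55.5°

β = acute angle between strike N75°E and section S75°E = 30°.
tan δ = tan α / sin β = tan 36° / sin 30° = 0.7265 / 0.5000 = 1.4531
δ = arctan(1.4531) = 55.46°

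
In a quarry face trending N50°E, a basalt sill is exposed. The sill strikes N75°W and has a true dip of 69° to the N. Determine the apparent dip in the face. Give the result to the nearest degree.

65°

The strike is N75°W and the section trends N50°E; the acute angle between them is β = 55°.
tan(apparent dip) = tan 69° · sin 55° = 2.1340
α = arctan(2.1340) = 64.89°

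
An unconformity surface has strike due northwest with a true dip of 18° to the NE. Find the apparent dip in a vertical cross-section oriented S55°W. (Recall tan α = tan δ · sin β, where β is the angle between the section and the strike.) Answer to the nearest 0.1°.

The strike is due northwest and the section trends S55°W; the acute angle between them is β = 80°.
tan α = tan 18° × sin 80° = 0.3249 × 0.9848 = 0.3200
α = arctan(0.3200) = 17.74°

17.7°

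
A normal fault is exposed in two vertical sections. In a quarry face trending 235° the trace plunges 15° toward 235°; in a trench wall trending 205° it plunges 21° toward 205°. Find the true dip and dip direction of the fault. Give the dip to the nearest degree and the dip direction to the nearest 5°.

Represent each trace as a vector plunging at its apparent dip toward its trend (east-north-up frame): v₁ = (-0.791, -0.554, -0.259), v₂ = (-0.395, -0.846, -0.358).
n = v₁ × v₂ = (-0.020, -0.181, 0.451) (taken with n_z > 0).
tan δ = √(n_x²+n_y²)/n_z = 0.183/0.451, so δ = 22.0°.
Dip direction = atan2(-0.020, -0.181) = 186° (azimuth of n's horizontal projection).

true dip 22°, dip direction 185°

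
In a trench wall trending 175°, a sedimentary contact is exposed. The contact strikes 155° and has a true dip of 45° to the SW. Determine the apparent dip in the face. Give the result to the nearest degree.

The section lies 20° from the strike.
tan α = tan 45° × sin 20° = 1.0000 × 0.3420 = 0.3420
α = arctan(0.3420) = 18.88°

19°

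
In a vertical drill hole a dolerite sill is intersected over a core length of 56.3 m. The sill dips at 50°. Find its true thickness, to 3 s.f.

True thickness t = h · cos(dip) = 56.3 × cos 50°
t = 56.3 × 0.6428 = 36.189 m

36.2 m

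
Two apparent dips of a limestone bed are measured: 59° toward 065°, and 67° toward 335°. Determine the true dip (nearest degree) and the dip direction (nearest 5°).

Represent each trace as a vector plunging at its apparent dip toward its trend (east-north-up frame): v₁ = (0.467, 0.218, -0.857), v₂ = (-0.165, 0.354, -0.921).
Cross product v₁ × v₂ gives the pole to the plane: n ∝ (0.103, 0.571, 0.201).
tan δ = √(n_x²+n_y²)/n_z = 0.580/0.201, so δ = 70.9°.
Dip direction = azimuth of (n_x, n_y) = atan2(0.103, 0.571) = 10°.

true dip 71°, dip direction 010°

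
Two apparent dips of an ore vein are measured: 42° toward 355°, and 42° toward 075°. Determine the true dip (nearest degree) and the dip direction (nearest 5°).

Each apparent-dip line lies in the plane. As unit vectors (x east, y north, z up), v₁ plunges 42°→355° and v₂ plunges 42°→075°.
The plane normal is n = v₁ × v₂ ∝ (0.367, 0.524, 0.544).
tan δ = √(n_x²+n_y²)/n_z = 0.639/0.544, so δ = 49.6°.
Dip direction = azimuth of (n_x, n_y) = atan2(0.367, 0.524) = 35°.

true dip 50°, dip direction 035°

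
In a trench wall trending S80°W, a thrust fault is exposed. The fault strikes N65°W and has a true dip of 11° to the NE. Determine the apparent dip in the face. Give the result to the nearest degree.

6°

The strike is N65°W and the section trends S80°W; the acute angle between them is β = 35°.
tan(apparent dip) = tan 11° · sin 35° = 0.1115
apparent dip = arctan 0.1115 = 6.36°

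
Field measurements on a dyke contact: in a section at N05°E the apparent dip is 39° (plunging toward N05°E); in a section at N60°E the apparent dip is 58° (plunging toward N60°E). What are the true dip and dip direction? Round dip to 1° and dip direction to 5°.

true dip 58°, dip direction 065°

Each apparent-dip line lies in the plane. As unit vectors (x east, y north, z up), v₁ plunges 39°→N05°E and v₂ plunges 58°→N60°E.
n = v₁ × v₂ = (0.490, 0.231, 0.337) (taken with n_z > 0).
tan δ = √(n_x²+n_y²)/n_z = 0.542/0.337, so δ = 58.1°.
Dip direction = azimuth of (n_x, n_y) = atan2(0.490, 0.231) = 65°.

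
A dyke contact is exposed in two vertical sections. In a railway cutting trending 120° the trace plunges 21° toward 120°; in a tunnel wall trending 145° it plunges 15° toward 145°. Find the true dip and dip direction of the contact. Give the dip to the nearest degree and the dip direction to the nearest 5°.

The two traces are lines in the plane: v₁ = (sin 120°·cos 21°, cos 120°·cos 21°, −sin 21°), v₂ = (sin 145°·cos 15°, cos 145°·cos 15°, −sin 15°).
The plane normal is n = v₁ × v₂ ∝ (0.163, -0.011, 0.381).
Dip δ = arctan(|n_h|/n_z) = arctan(0.163/0.381) = 23.2°.
The horizontal component of n points toward azimuth atan2(n_x, n_y) = 94°, the dip direction.

true dip 23°, dip direction 095°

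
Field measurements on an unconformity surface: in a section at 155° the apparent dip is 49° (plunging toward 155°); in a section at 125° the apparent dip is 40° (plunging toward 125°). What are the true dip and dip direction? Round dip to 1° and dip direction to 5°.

true dip 50°, dip direction 170°

Each apparent-dip line lies in the plane. As unit vectors (x east, y north, z up), v₁ plunges 49°→155° and v₂ plunges 40°→125°.
The plane normal is n = v₁ × v₂ ∝ (0.051, -0.295, 0.251).
tan δ = √(n_x²+n_y²)/n_z = 0.300/0.251, so δ = 50.0°.
The horizontal component of n points toward azimuth atan2(n_x, n_y) = 170°, the dip direction.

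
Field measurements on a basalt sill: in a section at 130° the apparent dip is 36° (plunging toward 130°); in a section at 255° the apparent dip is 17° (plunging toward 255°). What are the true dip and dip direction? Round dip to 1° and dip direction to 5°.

true dip 49°, dip direction 180°

Represent each trace as a vector plunging at its apparent dip toward its trend (east-north-up frame): v₁ = (0.620, -0.520, -0.588), v₂ = (-0.924, -0.248, -0.292).
Cross product v₁ × v₂ gives the pole to the plane: n ∝ (-0.007, -0.724, 0.634).
tan δ = √(n_x²+n_y²)/n_z = 0.724/0.634, so δ = 48.8°.
Dip direction = azimuth of (n_x, n_y) = atan2(-0.007, -0.724) = 181°.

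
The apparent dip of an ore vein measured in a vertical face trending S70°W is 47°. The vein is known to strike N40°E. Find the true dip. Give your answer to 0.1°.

The section is 30° from the strike.
tan δ = tan α / sin β = tan 47° / sin 30° = 1.0724 / 0.5000 = 2.1447
δ = arctan(2.1447) = 65.00°

65.0°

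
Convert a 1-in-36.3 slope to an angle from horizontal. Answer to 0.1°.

1.6°

tan θ = 1/36.3 = 0.0275
θ = arctan(0.0275) = 1.58°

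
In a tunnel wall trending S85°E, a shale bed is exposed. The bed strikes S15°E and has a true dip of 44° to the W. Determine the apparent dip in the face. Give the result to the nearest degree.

42°

Angle between strike (S15°E) and section (S85°E): β = 70°.
tan(apparent dip) = tan 44° · sin 70° = 0.9075
apparent dip = arctan 0.9075 = 42.22°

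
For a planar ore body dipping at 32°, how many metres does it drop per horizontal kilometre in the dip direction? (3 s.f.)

625 m

drop per km = 1000 × tan 32° = 1000 × 0.6249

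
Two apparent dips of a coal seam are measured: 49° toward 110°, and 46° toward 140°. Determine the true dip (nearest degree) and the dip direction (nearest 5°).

Each apparent-dip line lies in the plane. As unit vectors (x east, y north, z up), v₁ plunges 49°→110° and v₂ plunges 46°→140°.
n = v₁ × v₂ = (0.240, -0.106, 0.228) (taken with n_z > 0).
True dip = arccos(n_z / |n|) = arccos(0.6552) = 49.1°.
Dip direction = atan2(0.240, -0.106) = 114° (azimuth of n's horizontal projection).

true dip 49°, dip direction 115°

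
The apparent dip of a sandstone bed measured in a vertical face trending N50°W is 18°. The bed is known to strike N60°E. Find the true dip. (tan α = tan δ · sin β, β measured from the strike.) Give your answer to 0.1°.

19.1°

β = acute angle between strike N60°E and section N50°W = 70°.
tan(true dip) = tan 18° / sin 70° = 0.3458
δ = arctan(0.3458) = 19.07°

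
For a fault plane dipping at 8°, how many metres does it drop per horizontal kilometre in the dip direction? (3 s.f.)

drop per km = 1000 × tan 8° = 1000 × 0.1405

141 m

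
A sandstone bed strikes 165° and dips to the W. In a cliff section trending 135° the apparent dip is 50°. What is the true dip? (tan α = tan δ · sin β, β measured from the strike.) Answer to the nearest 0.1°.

β = acute angle between strike 165° and section 135° = 30°.
tan(true dip) = tan 50° / sin 30° = 2.3835
δ = arctan(2.3835) = 67.24°

67.2°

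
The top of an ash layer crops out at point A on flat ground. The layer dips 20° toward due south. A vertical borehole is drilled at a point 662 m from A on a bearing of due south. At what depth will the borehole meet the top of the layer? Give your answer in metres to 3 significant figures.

The hole is directly down-dip from the outcrop, so the down-dip offset is 662 m.
Depth = down-dip offset × tan(dip) = 662.00 × tan 20° = 662.00 × 0.3640
Depth = 240.95 m

241 m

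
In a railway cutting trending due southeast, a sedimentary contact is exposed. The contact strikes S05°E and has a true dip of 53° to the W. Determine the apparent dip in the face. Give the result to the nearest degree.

The strike is S05°E and the section trends due southeast; the acute angle between them is β = 40°.
tan(apparent dip) = tan 53° · sin 40° = 0.8530
α = arctan(0.8530) = 40.46°

40°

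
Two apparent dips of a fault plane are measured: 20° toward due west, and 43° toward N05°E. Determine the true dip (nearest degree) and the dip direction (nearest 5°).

The two traces are lines in the plane: v₁ = (sin 270°·cos 20°, cos 270°·cos 20°, −sin 20°), v₂ = (sin 5°·cos 43°, cos 5°·cos 43°, −sin 43°).
The plane normal is n = v₁ × v₂ ∝ (-0.249, 0.663, 0.685).
True dip = arccos(n_z / |n|) = arccos(0.6952) = 46.0°.
Dip direction = azimuth of (n_x, n_y) = atan2(-0.249, 0.663) = 339°.

true dip 46°, dip direction 340°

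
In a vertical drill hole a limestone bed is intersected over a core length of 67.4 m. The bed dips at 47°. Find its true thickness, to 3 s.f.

True thickness t = h · cos(dip) = 67.4 × cos 47°
t = 67.4 × 0.6820 = 45.967 m

46.0 m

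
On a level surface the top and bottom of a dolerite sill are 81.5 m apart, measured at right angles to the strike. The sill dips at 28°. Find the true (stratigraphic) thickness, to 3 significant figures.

True thickness t = w · sin(dip) = 81.5 × sin 28°
t = 81.5 × 0.4695 = 38.262 m

38.3 m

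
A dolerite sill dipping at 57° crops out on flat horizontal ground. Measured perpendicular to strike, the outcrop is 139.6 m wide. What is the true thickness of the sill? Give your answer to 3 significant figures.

117 m

True thickness t = w · sin(dip) = 139.6 × sin 57°
t = 139.6 × 0.8387 = 117.078 m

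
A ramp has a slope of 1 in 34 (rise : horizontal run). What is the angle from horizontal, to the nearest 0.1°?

tan θ = 1/34 = 0.0294
θ = arctan(0.0294) = 1.68°

1.7°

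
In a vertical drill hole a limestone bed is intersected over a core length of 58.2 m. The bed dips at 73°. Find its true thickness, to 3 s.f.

True thickness t = h · cos(dip) = 58.2 × cos 73°
t = 58.2 × 0.2924 = 17.016 m

17.0 m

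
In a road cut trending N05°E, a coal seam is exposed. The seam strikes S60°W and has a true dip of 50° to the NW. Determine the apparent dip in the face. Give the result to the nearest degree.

Angle between strike (S60°W) and section (N05°E): β = 55°.
tan α = tan 50° × sin 55° = 1.1918 × 0.8192 = 0.9762
apparent dip = arctan 0.9762 = 44.31°

44°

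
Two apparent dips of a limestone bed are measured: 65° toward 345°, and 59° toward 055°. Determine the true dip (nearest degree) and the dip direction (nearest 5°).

true dip 67°, dip direction 010°

Represent each trace as a vector plunging at its apparent dip toward its trend (east-north-up frame): v₁ = (-0.109, 0.408, -0.906), v₂ = (0.422, 0.295, -0.857).
n = v₁ × v₂ = (0.082, 0.476, 0.205) (taken with n_z > 0).
tan δ = √(n_x²+n_y²)/n_z = 0.483/0.205, so δ = 67.1°.
Dip direction = azimuth of (n_x, n_y) = atan2(0.082, 0.476) = 10°.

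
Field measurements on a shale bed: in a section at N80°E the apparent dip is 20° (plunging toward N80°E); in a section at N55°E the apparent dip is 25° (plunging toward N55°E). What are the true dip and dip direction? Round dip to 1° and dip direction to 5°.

true dip 26°, dip direction 040°

Represent each trace as a vector plunging at its apparent dip toward its trend (east-north-up frame): v₁ = (0.925, 0.163, -0.342), v₂ = (0.742, 0.520, -0.423).
Cross product v₁ × v₂ gives the pole to the plane: n ∝ (0.109, 0.137, 0.360).
True dip = arccos(n_z / |n|) = arccos(0.8992) = 25.9°.
The horizontal component of n points toward azimuth atan2(n_x, n_y) = 38°, the dip direction.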